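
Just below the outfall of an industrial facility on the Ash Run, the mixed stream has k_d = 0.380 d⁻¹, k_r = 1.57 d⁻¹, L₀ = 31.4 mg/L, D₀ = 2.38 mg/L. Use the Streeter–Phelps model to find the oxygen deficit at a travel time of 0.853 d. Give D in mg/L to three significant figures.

k_d L₀/(k_r−k_d) = 0.380×31.4/(1.57−0.380) = 11.93/1.190 = 10.03 mg/L.
e^(−k_d t) = e^(−0.380×0.8530) = 0.7231; e^(−k_r t) = e^(−1.57×0.8530) = 0.2621.
D = 10.03 × (0.7231 − 0.2621) + 2.38 × 0.2621 = 4.623 + 0.6237 = 5.247 mg/L.

D ≈ 5.25 mg/L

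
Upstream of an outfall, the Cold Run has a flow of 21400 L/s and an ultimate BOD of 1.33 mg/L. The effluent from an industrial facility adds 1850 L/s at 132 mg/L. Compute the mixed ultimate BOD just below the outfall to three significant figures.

11.7 mg/L

Flow-weighted mixing: C = (Q_r C_r + Q_w C_w)/(Q_r + Q_w)
= (21400×1.33 + 1850×132)/(21400 + 1850) = 272700/23250 = 11.73 mg/L.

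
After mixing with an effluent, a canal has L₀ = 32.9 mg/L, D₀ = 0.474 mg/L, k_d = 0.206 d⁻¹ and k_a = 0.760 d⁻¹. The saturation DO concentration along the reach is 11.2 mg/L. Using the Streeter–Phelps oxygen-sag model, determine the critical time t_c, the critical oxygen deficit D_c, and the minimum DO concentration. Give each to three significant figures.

t_c = [1/(k_a−k_d)] ln[(k_a/k_d)(1 − D₀(k_a−k_d)/(k_d L₀))]
= [1/(0.760−0.206)] ln[(0.760/0.206)(1 − 0.474×0.5540/(0.206×32.9))]
= (1/0.5540) ln[3.689 × 0.9613] = 1.805 × ln(3.546) = 1.805 × 1.266 = 2.285 d.
D_c = (k_d/k_a) L₀ e^(−k_d t_c) = (0.206/0.760) × 32.9 × e^(−0.206×2.285) = 0.2711 × 32.9 × 0.6246 = 5.570 mg/L.
Minimum DO = C_s − D_c = 11.2 − 5.570 = 5.630 mg/L.

t_c ≈ 2.29 d; D_c ≈ 5.57 mg/L; min DO ≈ 5.63 mg/L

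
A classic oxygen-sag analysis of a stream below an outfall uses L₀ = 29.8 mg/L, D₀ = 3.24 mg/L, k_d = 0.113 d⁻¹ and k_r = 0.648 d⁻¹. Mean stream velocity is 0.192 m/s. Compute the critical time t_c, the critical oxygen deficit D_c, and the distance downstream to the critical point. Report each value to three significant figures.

t_c ≈ 1.91 d; D_c ≈ 4.19 mg/L; x_c ≈ 31.7 km

At the critical point dD/dt = 0, so k_d L₀ e^(−k_d t) = k_r D. Substituting D(t) from the Streeter–Phelps equation and solving for t gives
t_c = ln[(k_r/k_d)(1 − D₀(k_r−k_d)/(k_d L₀))] / (k_r−k_d).
Here k_r−k_d = 0.5350 d⁻¹ and 1 − D₀(k_r−k_d)/(k_d L₀) = 1 − 3.24×0.5350/(0.113×29.8) = 0.4852, so
t_c = ln(5.735 × 0.4852) / 0.5350 = 1.023 / 0.5350 = 1.913 d.
D_c = (k_d/k_r) L₀ e^(−k_d t_c) = (0.113/0.648) × 29.8 × e^(−0.113×1.913) = 0.1744 × 29.8 × 0.8056 = 4.186 mg/L.
x_c = v t_c = 0.192 m/s × 1.913 d × 86400 s/d = 31730 m ≈ 31.7 km.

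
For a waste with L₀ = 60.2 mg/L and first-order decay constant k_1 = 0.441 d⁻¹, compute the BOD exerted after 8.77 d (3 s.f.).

y_t = L₀(1 − e^(−k_1 t)) = 60.2 × (1 − e^(−0.441×8.77))
= 60.2 × (1 − 0.02091) = 60.2 × 0.9791 = 58.94 mg/L.

y ≈ 58.9 mg/L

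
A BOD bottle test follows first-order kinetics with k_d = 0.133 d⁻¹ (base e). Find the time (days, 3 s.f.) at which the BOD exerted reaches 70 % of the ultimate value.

t ≈ 9.05 d

y/L₀ = 1 − e^(−k_d t) = 0.70 ⇒ e^(−k_d t) = 0.300
t = −ln(0.300) / 0.133 = 1.204 / 0.133 = 9.052 d.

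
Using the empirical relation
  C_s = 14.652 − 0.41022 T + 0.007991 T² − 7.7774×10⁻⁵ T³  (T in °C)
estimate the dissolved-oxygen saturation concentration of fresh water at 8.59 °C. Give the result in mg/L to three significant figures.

C_s ≈ 11.7 mg/L

C_s = 14.652 − 0.41022×8.59 + 0.007991×8.59² − 7.7774×10⁻⁵×8.59³ = 11.67 mg/L.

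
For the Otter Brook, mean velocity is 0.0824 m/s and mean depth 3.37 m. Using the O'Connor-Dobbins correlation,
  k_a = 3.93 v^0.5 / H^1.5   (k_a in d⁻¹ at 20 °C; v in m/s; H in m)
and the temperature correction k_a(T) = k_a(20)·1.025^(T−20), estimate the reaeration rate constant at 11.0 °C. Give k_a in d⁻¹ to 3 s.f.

k_a ≈ 0.146 d⁻¹

k_a(20) = 3.93 × 0.0824^0.5 / 3.37^1.5 = 3.93 × 0.2871 / 6.186 = 0.1824 d⁻¹.
k_a(11.0) = 0.1824 × 1.025^(11.0−20) = 0.1824 × 0.8007 = 0.1460 d⁻¹.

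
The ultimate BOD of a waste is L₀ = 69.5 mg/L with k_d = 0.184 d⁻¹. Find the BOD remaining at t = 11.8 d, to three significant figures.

L_t = L₀ e^(−k_d t) = 69.5 × e^(−0.184×11.8) = 69.5 × 0.1140 = 7.926 mg/L.

L ≈ 7.93 mg/L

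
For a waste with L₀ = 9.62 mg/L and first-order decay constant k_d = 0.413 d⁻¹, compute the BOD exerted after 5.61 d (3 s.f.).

y_t = L₀(1 − e^(−k_d t)) = 9.62 × (1 − e^(−0.413×5.61))
= 9.62 × (1 − 0.09858) = 9.62 × 0.9014 = 8.672 mg/L.

y ≈ 8.67 mg/L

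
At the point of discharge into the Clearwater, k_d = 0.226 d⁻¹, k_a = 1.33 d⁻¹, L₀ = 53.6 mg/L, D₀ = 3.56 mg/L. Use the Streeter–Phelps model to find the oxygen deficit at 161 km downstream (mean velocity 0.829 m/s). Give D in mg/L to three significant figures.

Travel time t = x/v = 161 km / (0.829 m/s) = 161000 m / 0.829 m/s = 194200 s = 2.248 d.
k_d L₀/(k_a−k_d) = 0.226×53.6/(1.33−0.226) = 12.11/1.104 = 10.97 mg/L.
e^(−k_d t) = e^(−0.226×2.248) = 0.6017; e^(−k_a t) = e^(−1.33×2.248) = 0.05031.
D = 10.97 × (0.6017 − 0.05031) + 3.56 × 0.05031 = 6.050 + 0.1791 = 6.229 mg/L.

D ≈ 6.23 mg/L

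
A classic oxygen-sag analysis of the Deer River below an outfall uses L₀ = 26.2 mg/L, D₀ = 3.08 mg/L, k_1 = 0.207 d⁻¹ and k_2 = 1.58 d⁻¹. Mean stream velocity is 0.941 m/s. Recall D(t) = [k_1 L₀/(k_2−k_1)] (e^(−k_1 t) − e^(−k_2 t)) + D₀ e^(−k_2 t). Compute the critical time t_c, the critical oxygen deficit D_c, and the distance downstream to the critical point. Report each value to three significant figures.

t_c ≈ 0.378 d; D_c ≈ 3.17 mg/L; x_c ≈ 30.8 km

At the critical point dD/dt = 0, so k_1 L₀ e^(−k_1 t) = k_2 D. Substituting D(t) from the Streeter–Phelps equation and solving for t gives
t_c = ln[(k_2/k_1)(1 − D₀(k_2−k_1)/(k_1 L₀))] / (k_2−k_1).
Here k_2−k_1 = 1.373 d⁻¹ and 1 − D₀(k_2−k_1)/(k_1 L₀) = 1 − 3.08×1.373/(0.207×26.2) = 0.2203, so
t_c = ln(7.633 × 0.2203) / 1.373 = 0.5195 / 1.373 = 0.3784 d.
D_c = (k_1/k_2) L₀ e^(−k_1 t_c) = (0.207/1.58) × 26.2 × e^(−0.207×0.3784) = 0.1310 × 26.2 × 0.9247 = 3.174 mg/L.
x_c = v t_c = 0.941 m/s × 0.3784 d × 86400 s/d = 30760 m ≈ 30.8 km.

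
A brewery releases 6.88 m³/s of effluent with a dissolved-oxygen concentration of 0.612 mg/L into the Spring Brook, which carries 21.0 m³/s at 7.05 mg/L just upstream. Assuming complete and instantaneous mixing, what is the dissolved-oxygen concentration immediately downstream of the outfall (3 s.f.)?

Flow-weighted mixing: C = (Q_r C_r + Q_w C_w)/(Q_r + Q_w)
= (21.0×7.05 + 6.88×0.612)/(21.0 + 6.88) = 152.3/27.88 = 5.461 mg/L.

5.46 mg/L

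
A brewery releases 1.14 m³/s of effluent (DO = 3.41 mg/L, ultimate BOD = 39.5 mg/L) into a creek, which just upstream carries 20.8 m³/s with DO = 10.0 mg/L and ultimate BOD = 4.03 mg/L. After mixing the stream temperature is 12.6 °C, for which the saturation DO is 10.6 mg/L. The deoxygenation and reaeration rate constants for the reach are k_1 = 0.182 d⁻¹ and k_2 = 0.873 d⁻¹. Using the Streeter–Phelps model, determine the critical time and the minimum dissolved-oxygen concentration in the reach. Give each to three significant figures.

t_c ≈ 0.909 d; minimum DO ≈ 9.56 mg/L

Mixed DO = (20.8×10.0 + 1.14×3.41)/(20.8+1.14) = 211.9/21.94 = 9.658 mg/L.
Mixed L₀ = (20.8×4.03 + 1.14×39.5)/(21.94) = 128.9/21.94 = 5.873 mg/L.
Initial deficit D₀ = C_s − DO₀ = 10.6 − 9.658 = 0.9424 mg/L.
t_c = (1/0.6910) ln[(0.873/0.182)(1 − 0.9424×0.6910/(0.182×5.873))] = 1.447 × ln(1.874) = 0.9092 d.
D_c = (0.182/0.873) × 5.873 × e^(−0.182×0.9092) = 0.2085 × 5.873 × 0.8475 = 1.038 mg/L.
Minimum DO = 10.6 − 1.038 = 9.562 mg/L.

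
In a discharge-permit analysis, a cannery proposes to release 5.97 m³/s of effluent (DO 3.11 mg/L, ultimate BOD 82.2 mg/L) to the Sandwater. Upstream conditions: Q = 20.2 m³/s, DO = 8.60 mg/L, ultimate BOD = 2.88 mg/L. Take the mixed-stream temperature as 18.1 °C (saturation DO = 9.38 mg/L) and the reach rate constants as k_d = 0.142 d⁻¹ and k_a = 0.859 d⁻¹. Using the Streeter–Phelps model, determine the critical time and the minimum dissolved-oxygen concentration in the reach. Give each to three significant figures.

t_c ≈ 1.57 d; minimum DO ≈ 6.61 mg/L

Mixed DO = (20.2×8.60 + 5.97×3.11)/(20.2+5.97) = 192.3/26.17 = 7.348 mg/L.
Mixed L₀ = (20.2×2.88 + 5.97×82.2)/(26.17) = 548.9/26.17 = 20.97 mg/L.
Initial deficit D₀ = C_s − DO₀ = 9.38 − 7.348 = 2.032 mg/L.
t_c = (1/0.7170) ln[(0.859/0.142)(1 − 2.032×0.7170/(0.142×20.97))] = 1.395 × ln(3.090) = 1.573 d.
D_c = (0.142/0.859) × 20.97 × e^(−0.142×1.573) = 0.1653 × 20.97 × 0.7998 = 2.773 mg/L.
Minimum DO = 9.38 − 2.773 = 6.607 mg/L.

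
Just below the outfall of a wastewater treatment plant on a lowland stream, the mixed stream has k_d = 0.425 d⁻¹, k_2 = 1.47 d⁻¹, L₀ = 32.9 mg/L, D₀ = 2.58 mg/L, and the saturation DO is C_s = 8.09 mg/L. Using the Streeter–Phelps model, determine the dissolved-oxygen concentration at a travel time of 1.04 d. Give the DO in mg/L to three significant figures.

k_d L₀/(k_2−k_d) = 0.425×32.9/(1.47−0.425) = 13.98/1.045 = 13.38 mg/L.
e^(−k_d t) = e^(−0.425×1.040) = 0.6427; e^(−k_2 t) = e^(−1.47×1.040) = 0.2168.
D = 13.38 × (0.6427 − 0.2168) + 2.58 × 0.2168 = 5.699 + 0.5593 = 6.259 mg/L.
DO = C_s − D = 8.09 − 6.259 = 1.831 mg/L.

DO ≈ 1.83 mg/L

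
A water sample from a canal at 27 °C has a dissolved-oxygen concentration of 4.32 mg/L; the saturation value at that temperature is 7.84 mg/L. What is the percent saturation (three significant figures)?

% saturation = C/C_s × 100 = 4.32/7.84 × 100 = 55.1 %.

55.1 % saturation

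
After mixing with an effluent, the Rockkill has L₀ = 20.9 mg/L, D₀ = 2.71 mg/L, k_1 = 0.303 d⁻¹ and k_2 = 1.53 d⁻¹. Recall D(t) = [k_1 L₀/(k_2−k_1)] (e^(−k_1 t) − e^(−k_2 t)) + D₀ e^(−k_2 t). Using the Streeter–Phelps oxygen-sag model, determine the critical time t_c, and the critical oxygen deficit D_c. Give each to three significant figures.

t_c ≈ 0.713 d; D_c ≈ 3.33 mg/L

At the critical point dD/dt = 0, so k_1 L₀ e^(−k_1 t) = k_2 D. Substituting D(t) from the Streeter–Phelps equation and solving for t gives
t_c = ln[(k_2/k_1)(1 − D₀(k_2−k_1)/(k_1 L₀))] / (k_2−k_1).
Here k_2−k_1 = 1.227 d⁻¹ and 1 − D₀(k_2−k_1)/(k_1 L₀) = 1 − 2.71×1.227/(0.303×20.9) = 0.4749, so
t_c = ln(5.050 × 0.4749) / 1.227 = 0.8747 / 1.227 = 0.7129 d.
L(t_c) = L₀ e^(−k_1 t_c) = 20.9 × 0.8057 = 16.84 mg/L, and at the critical point k_2 D_c = k_1 L, so D_c = (0.303/1.53) × 16.84 = 3.335 mg/L.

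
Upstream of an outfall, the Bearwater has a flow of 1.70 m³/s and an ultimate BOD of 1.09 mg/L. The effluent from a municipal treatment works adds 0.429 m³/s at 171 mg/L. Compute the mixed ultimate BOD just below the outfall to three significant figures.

Flow-weighted mixing: C = (Q_r C_r + Q_w C_w)/(Q_r + Q_w)
= (1.70×1.09 + 0.429×171)/(1.70 + 0.429) = 75.21/2.129 = 35.33 mg/L.

35.3 mg/L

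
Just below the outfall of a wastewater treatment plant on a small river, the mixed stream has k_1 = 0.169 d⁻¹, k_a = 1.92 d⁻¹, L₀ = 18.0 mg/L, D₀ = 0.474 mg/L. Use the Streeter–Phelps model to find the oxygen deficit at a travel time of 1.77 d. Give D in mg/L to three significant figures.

k_1 L₀/(k_a−k_1) = 0.169×18.0/(1.92−0.169) = 3.042/1.751 = 1.737 mg/L.
e^(−k_1 t) = e^(−0.169×1.770) = 0.7415; e^(−k_a t) = e^(−1.92×1.770) = 0.03343.
D = 1.737 × (0.7415 − 0.03343) + 0.474 × 0.03343 = 1.230 + 0.01584 = 1.246 mg/L.

D ≈ 1.25 mg/L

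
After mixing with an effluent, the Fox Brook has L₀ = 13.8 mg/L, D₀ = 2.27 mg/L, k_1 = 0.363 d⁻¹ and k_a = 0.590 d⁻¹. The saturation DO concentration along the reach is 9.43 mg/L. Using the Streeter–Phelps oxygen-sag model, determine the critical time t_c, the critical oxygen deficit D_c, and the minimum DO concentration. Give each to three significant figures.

t_c ≈ 1.66 d; D_c ≈ 4.65 mg/L; min DO ≈ 4.78 mg/L

With k_a/k_1 = 1.625 and 1 − D₀(k_a−k_1)/(k_1 L₀) = 0.8971,
t_c = ln(1.625 × 0.8971) / (0.590 − 0.363) = ln(1.458) / 0.2270 = 0.3772/0.2270 = 1.662 d.
D_c = (k_1/k_a) L₀ e^(−k_1 t_c) = (0.363/0.590) × 13.8 × e^(−0.363×1.662) = 0.6153 × 13.8 × 0.5471 = 4.645 mg/L.
Minimum DO = C_s − D_c = 9.43 − 4.645 = 4.785 mg/L.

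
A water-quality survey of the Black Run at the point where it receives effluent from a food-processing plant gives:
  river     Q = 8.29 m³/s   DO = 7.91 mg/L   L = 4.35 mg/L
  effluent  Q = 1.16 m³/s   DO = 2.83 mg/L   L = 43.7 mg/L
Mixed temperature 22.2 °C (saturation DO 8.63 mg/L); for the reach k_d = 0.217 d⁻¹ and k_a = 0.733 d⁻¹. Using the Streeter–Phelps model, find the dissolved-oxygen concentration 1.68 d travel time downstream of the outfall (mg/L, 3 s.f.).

DO ≈ 6.68 mg/L

Mixed DO = (8.29×7.91 + 1.16×2.83)/(8.29+1.16) = 68.86/9.450 = 7.286 mg/L.
Mixed L₀ = (8.29×4.35 + 1.16×43.7)/(9.450) = 86.75/9.450 = 9.180 mg/L.
Initial deficit D₀ = C_s − DO₀ = 8.63 − 7.286 = 1.344 mg/L.
D(1.68) = [0.217×9.180/(0.733−0.217)](e^(−0.217×1.68) − e^(−0.733×1.68)) + 1.344 e^(−0.733×1.68)
= 3.861 × (0.6945 − 0.2919) + 1.344 × 0.2919 = 1.947 mg/L.
DO = 8.63 − 1.947 = 6.683 mg/L.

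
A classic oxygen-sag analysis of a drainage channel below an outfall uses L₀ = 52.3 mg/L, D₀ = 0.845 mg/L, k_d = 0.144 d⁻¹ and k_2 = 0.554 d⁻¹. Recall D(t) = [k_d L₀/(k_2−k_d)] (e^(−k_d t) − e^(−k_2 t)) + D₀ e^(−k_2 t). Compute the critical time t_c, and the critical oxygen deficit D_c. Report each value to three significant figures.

With k_2/k_d = 3.847 and 1 − D₀(k_2−k_d)/(k_d L₀) = 0.9540,
t_c = ln(3.847 × 0.9540) / (0.554 − 0.144) = ln(3.670) / 0.4100 = 1.300/0.4100 = 3.171 d.
D_c = (k_d/k_2) L₀ e^(−k_d t_c) = (0.144/0.554) × 52.3 × e^(−0.144×3.171) = 0.2599 × 52.3 × 0.6334 = 8.610 mg/L.

t_c ≈ 3.17 d; D_c ≈ 8.61 mg/L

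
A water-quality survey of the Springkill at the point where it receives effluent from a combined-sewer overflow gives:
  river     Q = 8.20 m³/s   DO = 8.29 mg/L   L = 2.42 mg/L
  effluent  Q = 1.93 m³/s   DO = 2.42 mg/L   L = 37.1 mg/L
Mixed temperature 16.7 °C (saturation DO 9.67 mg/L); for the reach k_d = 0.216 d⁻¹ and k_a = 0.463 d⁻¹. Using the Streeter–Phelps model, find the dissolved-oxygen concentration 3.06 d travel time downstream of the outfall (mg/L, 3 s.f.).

Mixed DO = (8.20×8.29 + 1.93×2.42)/(8.20+1.93) = 72.65/10.13 = 7.172 mg/L.
Mixed L₀ = (8.20×2.42 + 1.93×37.1)/(10.13) = 91.45/10.13 = 9.027 mg/L.
Initial deficit D₀ = C_s − DO₀ = 9.67 − 7.172 = 2.498 mg/L.
D(3.06) = [0.216×9.027/(0.463−0.216)](e^(−0.216×3.06) − e^(−0.463×3.06)) + 2.498 e^(−0.463×3.06)
= 7.894 × (0.5164 − 0.2425) + 2.498 × 0.2425 = 2.768 mg/L.
DO = 9.67 − 2.768 = 6.902 mg/L.

DO ≈ 6.90 mg/L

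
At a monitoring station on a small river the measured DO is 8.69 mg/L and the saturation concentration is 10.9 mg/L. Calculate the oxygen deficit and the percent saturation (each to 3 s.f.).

D = C_s − C = 10.9 − 8.69 = 2.21 mg/L.
% saturation = 8.69/10.9 × 100 = 79.7 %.

D ≈ 2.21 mg/L; 79.7 % saturation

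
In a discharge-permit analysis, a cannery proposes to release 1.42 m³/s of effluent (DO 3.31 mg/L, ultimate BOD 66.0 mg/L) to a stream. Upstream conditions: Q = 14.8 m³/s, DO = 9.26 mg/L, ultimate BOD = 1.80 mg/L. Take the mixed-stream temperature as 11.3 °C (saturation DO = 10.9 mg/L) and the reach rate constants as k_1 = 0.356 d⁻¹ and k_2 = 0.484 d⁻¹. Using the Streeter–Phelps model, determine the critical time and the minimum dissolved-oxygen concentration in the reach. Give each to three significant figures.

t_c ≈ 1.54 d; minimum DO ≈ 7.74 mg/L

Mixed DO = (14.8×9.26 + 1.42×3.31)/(14.8+1.42) = 141.7/16.22 = 8.739 mg/L.
Mixed L₀ = (14.8×1.80 + 1.42×66.0)/(16.22) = 120.4/16.22 = 7.420 mg/L.
Initial deficit D₀ = C_s − DO₀ = 10.9 − 8.739 = 2.161 mg/L.
t_c = (1/0.1280) ln[(0.484/0.356)(1 − 2.161×0.1280/(0.356×7.420))] = 7.812 × ln(1.217) = 1.536 d.
D_c = (0.356/0.484) × 7.420 × e^(−0.356×1.536) = 0.7355 × 7.420 × 0.5789 = 3.160 mg/L.
Minimum DO = 10.9 − 3.160 = 7.740 mg/L.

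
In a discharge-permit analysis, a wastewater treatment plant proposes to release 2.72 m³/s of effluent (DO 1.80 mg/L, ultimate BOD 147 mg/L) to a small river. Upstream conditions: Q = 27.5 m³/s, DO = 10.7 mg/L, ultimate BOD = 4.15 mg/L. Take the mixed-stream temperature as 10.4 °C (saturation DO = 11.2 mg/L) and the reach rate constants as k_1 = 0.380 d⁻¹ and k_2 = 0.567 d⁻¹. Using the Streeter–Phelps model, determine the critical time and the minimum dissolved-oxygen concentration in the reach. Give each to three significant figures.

Mixed DO = (27.5×10.7 + 2.72×1.80)/(27.5+2.72) = 299.1/30.22 = 9.899 mg/L.
Mixed L₀ = (27.5×4.15 + 2.72×147)/(30.22) = 514.0/30.22 = 17.01 mg/L.
Initial deficit D₀ = C_s − DO₀ = 11.2 − 9.899 = 1.301 mg/L.
t_c = (1/0.1870) ln[(0.567/0.380)(1 − 1.301×0.1870/(0.380×17.01))] = 5.348 × ln(1.436) = 1.935 d.
D_c = (0.380/0.567) × 17.01 × e^(−0.380×1.935) = 0.6702 × 17.01 × 0.4794 = 5.464 mg/L.
Minimum DO = 11.2 − 5.464 = 5.736 mg/L.

t_c ≈ 1.93 d; minimum DO ≈ 5.74 mg/L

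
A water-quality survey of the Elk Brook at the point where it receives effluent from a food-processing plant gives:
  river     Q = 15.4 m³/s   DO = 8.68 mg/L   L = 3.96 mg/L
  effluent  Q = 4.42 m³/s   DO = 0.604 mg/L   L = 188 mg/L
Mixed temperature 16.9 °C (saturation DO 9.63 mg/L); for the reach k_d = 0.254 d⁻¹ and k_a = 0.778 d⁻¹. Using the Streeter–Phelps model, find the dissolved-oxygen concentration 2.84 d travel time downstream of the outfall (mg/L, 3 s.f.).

Mixed DO = (15.4×8.68 + 4.42×0.604)/(15.4+4.42) = 136.3/19.82 = 6.879 mg/L.
Mixed L₀ = (15.4×3.96 + 4.42×188)/(19.82) = 891.9/19.82 = 45.00 mg/L.
Initial deficit D₀ = C_s − DO₀ = 9.63 − 6.879 = 2.751 mg/L.
D(2.84) = [0.254×45.00/(0.778−0.254)](e^(−0.254×2.84) − e^(−0.778×2.84)) + 2.751 e^(−0.778×2.84)
= 21.81 × (0.4861 − 0.1098) + 2.751 × 0.1098 = 8.511 mg/L.
DO = 9.63 − 8.511 = 1.119 mg/L.

DO ≈ 1.12 mg/L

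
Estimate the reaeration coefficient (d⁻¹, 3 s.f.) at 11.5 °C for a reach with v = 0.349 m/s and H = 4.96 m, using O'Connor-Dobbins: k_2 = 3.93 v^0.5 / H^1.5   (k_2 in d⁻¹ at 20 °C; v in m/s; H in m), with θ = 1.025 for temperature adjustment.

k_2(20) = 3.93 × 0.349^0.5 / 4.96^1.5 = 3.93 × 0.5908 / 11.05 = 0.2102 d⁻¹.
k_2(11.5) = 0.2102 × 1.025^(11.5−20) = 0.2102 × 0.8107 = 0.1704 d⁻¹.

k_2 ≈ 0.170 d⁻¹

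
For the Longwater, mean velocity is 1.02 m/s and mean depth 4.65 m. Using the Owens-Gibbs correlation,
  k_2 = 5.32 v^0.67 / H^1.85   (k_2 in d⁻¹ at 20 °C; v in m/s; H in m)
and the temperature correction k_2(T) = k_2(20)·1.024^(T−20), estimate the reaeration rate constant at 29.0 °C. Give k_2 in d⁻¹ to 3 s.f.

k_2(20) = 5.32 × 1.02^0.67 / 4.65^1.85 = 5.32 × 1.013 / 17.17 = 0.3140 d⁻¹.
k_2(29.0) = 0.3140 × 1.024^(29.0−20) = 0.3140 × 1.238 = 0.3887 d⁻¹.

k_2 ≈ 0.389 d⁻¹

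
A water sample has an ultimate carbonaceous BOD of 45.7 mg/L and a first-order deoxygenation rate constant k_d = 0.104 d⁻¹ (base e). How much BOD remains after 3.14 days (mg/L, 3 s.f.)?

L ≈ 33.0 mg/L

L_t = L₀ e^(−k_d t) = 45.7 × e^(−0.104×3.14) = 45.7 × 0.7214 = 32.97 mg/L.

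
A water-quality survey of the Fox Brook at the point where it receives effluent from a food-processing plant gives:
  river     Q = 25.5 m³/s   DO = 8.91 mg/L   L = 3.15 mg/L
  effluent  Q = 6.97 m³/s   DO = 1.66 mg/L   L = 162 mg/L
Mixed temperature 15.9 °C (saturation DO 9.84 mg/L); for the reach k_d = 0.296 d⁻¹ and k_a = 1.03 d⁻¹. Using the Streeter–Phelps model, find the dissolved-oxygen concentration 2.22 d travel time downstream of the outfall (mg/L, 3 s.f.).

DO ≈ 3.33 mg/L

Mixed DO = (25.5×8.91 + 6.97×1.66)/(25.5+6.97) = 238.8/32.47 = 7.354 mg/L.
Mixed L₀ = (25.5×3.15 + 6.97×162)/(32.47) = 1209/32.47 = 37.25 mg/L.
Initial deficit D₀ = C_s − DO₀ = 9.84 − 7.354 = 2.486 mg/L.
D(2.22) = [0.296×37.25/(1.03−0.296)](e^(−0.296×2.22) − e^(−1.03×2.22)) + 2.486 e^(−1.03×2.22)
= 15.02 × (0.5183 − 0.1016) + 2.486 × 0.1016 = 6.512 mg/L.
DO = 9.84 − 6.512 = 3.328 mg/L.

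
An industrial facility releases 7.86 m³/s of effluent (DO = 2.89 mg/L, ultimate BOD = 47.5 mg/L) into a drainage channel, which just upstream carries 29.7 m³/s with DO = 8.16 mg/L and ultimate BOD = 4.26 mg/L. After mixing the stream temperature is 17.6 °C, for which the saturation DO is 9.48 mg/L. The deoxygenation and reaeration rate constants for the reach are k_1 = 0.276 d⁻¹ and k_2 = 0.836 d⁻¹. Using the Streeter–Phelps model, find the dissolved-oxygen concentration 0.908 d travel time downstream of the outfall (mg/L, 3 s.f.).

DO ≈ 6.31 mg/L

Mixed DO = (29.7×8.16 + 7.86×2.89)/(29.7+7.86) = 265.1/37.56 = 7.057 mg/L.
Mixed L₀ = (29.7×4.26 + 7.86×47.5)/(37.56) = 499.9/37.56 = 13.31 mg/L.
Initial deficit D₀ = C_s − DO₀ = 9.48 − 7.057 = 2.423 mg/L.
D(0.908) = [0.276×13.31/(0.836−0.276)](e^(−0.276×0.908) − e^(−0.836×0.908)) + 2.423 e^(−0.836×0.908)
= 6.559 × (0.7783 − 0.4681) + 2.423 × 0.4681 = 3.169 mg/L.
DO = 9.48 − 3.169 = 6.311 mg/L.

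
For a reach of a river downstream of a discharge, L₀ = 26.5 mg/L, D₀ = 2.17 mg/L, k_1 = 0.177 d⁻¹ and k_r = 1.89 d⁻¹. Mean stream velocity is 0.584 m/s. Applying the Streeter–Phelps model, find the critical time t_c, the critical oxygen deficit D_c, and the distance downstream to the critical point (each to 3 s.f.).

t_c = [1/(k_r−k_1)] ln[(k_r/k_1)(1 − D₀(k_r−k_1)/(k_1 L₀))]
= [1/(1.89−0.177)] ln[(1.89/0.177)(1 − 2.17×1.713/(0.177×26.5))]
= (1/1.713) ln[10.68 × 0.2075] = 0.5838 × ln(2.216) = 0.5838 × 0.7956 = 0.4644 d.
L(t_c) = L₀ e^(−k_1 t_c) = 26.5 × 0.9211 = 24.41 mg/L, and at the critical point k_r D_c = k_1 L, so D_c = (0.177/1.89) × 24.41 = 2.286 mg/L.
x_c = v t_c = 0.584 m/s × 0.4644 d × 86400 s/d = 23430 m ≈ 23.4 km.

t_c ≈ 0.464 d; D_c ≈ 2.29 mg/L; x_c ≈ 23.4 km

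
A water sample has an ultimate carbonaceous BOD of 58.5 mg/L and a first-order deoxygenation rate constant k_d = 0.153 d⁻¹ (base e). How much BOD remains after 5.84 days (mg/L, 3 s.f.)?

L ≈ 23.9 mg/L

L_t = L₀ e^(−k_d t) = 58.5 × e^(−0.153×5.84) = 58.5 × 0.4092 = 23.94 mg/L.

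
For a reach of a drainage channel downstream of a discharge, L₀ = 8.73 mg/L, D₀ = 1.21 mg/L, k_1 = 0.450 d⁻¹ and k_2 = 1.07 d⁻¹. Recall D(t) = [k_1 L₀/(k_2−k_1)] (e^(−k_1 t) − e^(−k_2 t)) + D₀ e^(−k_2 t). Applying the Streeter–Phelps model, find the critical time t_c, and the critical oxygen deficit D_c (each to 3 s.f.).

At the critical point dD/dt = 0, so k_1 L₀ e^(−k_1 t) = k_2 D. Substituting D(t) from the Streeter–Phelps equation and solving for t gives
t_c = ln[(k_2/k_1)(1 − D₀(k_2−k_1)/(k_1 L₀))] / (k_2−k_1).
Here k_2−k_1 = 0.6200 d⁻¹ and 1 − D₀(k_2−k_1)/(k_1 L₀) = 1 − 1.21×0.6200/(0.450×8.73) = 0.8090, so
t_c = ln(2.378 × 0.8090) / 0.6200 = 0.6543 / 0.6200 = 1.055 d.
D_c = (k_1/k_2) L₀ e^(−k_1 t_c) = (0.450/1.07) × 8.73 × e^(−0.450×1.055) = 0.4206 × 8.73 × 0.6220 = 2.284 mg/L.

t_c ≈ 1.06 d; D_c ≈ 2.28 mg/L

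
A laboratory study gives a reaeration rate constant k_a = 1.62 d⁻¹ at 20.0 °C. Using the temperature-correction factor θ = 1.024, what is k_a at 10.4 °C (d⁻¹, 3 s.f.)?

k_a ≈ 1.29 d⁻¹

k_a(T₂) = k_a(T₁) · θ^(T₂−T₁) = 1.62 × 1.024^(10.4−20.0)
= 1.62 × 1.024^-9.60 = 1.62 × 0.7964 = 1.290 d⁻¹.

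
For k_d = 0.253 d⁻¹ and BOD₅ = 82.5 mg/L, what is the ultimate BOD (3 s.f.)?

BOD₅ = L₀(1 − e^(−5k_d)) ⇒ L₀ = BOD₅ / (1 − e^(−5×0.253))
= 82.5 / (1 − 0.2822) = 82.5 / 0.7178 = 114.9 mg/L.

L₀ ≈ 115 mg/L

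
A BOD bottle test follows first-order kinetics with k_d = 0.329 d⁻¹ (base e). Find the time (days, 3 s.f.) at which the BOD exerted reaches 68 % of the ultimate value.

t ≈ 3.46 d

y/L₀ = 1 − e^(−k_d t) = 0.68 ⇒ e^(−k_d t) = 0.320
t = −ln(0.320) / 0.329 = 1.139 / 0.329 = 3.463 d.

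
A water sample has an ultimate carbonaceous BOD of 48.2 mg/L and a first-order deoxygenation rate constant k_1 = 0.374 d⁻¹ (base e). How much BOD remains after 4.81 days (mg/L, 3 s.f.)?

L_t = L₀ e^(−k_1 t) = 48.2 × e^(−0.374×4.81) = 48.2 × 0.1655 = 7.976 mg/L.

L ≈ 7.98 mg/L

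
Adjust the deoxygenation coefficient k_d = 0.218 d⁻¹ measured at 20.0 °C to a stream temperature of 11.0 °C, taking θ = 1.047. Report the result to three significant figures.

k_d(T₂) = k_d(T₁) · θ^(T₂−T₁) = 0.218 × 1.047^(11.0−20.0)
= 0.218 × 1.047^-9.00 = 0.218 × 0.6614 = 0.1442 d⁻¹.

k_d ≈ 0.144 d⁻¹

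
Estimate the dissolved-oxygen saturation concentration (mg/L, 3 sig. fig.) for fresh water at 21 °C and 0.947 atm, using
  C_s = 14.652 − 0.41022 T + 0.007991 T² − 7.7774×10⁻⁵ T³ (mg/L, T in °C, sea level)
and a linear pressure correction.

At sea level: C_s = 14.652 − 0.41022×21 + 0.007991×21² − 7.7774×10⁻⁵×21³ = 8.841 mg/L.
Pressure correction: C_s' = 8.841 × 0.947 = 8.373 mg/L.

C_s ≈ 8.37 mg/L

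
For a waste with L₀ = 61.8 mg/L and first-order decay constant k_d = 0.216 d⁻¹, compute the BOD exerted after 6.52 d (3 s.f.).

y_t = L₀(1 − e^(−k_d t)) = 61.8 × (1 − e^(−0.216×6.52))
= 61.8 × (1 − 0.2446) = 61.8 × 0.7554 = 46.69 mg/L.

y ≈ 46.7 mg/L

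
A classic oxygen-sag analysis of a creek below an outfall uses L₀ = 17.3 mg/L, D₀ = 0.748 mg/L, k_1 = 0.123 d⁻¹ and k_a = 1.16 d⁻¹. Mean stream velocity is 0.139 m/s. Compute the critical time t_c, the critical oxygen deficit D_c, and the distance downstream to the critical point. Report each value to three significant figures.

t_c = [1/(k_a−k_1)] ln[(k_a/k_1)(1 − D₀(k_a−k_1)/(k_1 L₀))]
= [1/(1.16−0.123)] ln[(1.16/0.123)(1 − 0.748×1.037/(0.123×17.3))]
= (1/1.037) ln[9.431 × 0.6355] = 0.9643 × ln(5.993) = 0.9643 × 1.791 = 1.727 d.
D_c = (k_1/k_a) L₀ e^(−k_1 t_c) = (0.123/1.16) × 17.3 × e^(−0.123×1.727) = 0.1060 × 17.3 × 0.8087 = 1.483 mg/L.
x_c = v t_c = 0.139 m/s × 1.727 d × 86400 s/d = 20740 m ≈ 20.7 km.

t_c ≈ 1.73 d; D_c ≈ 1.48 mg/L; x_c ≈ 20.7 km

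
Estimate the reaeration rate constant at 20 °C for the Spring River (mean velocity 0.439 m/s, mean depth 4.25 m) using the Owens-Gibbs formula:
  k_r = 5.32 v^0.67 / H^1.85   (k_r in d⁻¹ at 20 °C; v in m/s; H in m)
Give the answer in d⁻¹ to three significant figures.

k_r ≈ 0.211 d⁻¹

k_r = 5.32 × 0.439^0.67 / 4.25^1.85 = 5.32 × 0.5760 / 14.54 = 0.2108 d⁻¹.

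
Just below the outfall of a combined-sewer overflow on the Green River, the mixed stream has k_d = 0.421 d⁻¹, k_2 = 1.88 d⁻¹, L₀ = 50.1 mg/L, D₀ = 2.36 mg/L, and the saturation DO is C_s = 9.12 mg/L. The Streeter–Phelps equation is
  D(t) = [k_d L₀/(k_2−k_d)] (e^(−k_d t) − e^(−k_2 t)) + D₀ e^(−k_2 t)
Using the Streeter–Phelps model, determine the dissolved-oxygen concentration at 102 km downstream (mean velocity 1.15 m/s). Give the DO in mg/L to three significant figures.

Travel time t = x/v = 102 km / (1.15 m/s) = 102000 m / 1.15 m/s = 88700 s = 1.027 d.
k_d L₀/(k_2−k_d) = 0.421×50.1/(1.88−0.421) = 21.09/1.459 = 14.46 mg/L.
e^(−k_d t) = e^(−0.421×1.027) = 0.6491; e^(−k_2 t) = e^(−1.88×1.027) = 0.1452.
D = 14.46 × (0.6491 − 0.1452) + 2.36 × 0.1452 = 7.285 + 0.3426 = 7.628 mg/L.
DO = C_s − D = 9.12 − 7.628 = 1.492 mg/L.

DO ≈ 1.49 mg/L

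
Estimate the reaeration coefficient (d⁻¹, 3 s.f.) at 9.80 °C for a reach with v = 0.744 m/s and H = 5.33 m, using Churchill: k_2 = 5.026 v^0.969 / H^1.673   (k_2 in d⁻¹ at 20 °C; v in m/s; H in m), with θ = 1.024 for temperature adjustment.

k_2 ≈ 0.180 d⁻¹

k_2(20) = 5.026 × 0.744^0.969 / 5.33^1.673 = 5.026 × 0.7509 / 16.44 = 0.2296 d⁻¹.
k_2(9.80) = 0.2296 × 1.024^(9.80−20) = 0.2296 × 0.7851 = 0.1803 d⁻¹.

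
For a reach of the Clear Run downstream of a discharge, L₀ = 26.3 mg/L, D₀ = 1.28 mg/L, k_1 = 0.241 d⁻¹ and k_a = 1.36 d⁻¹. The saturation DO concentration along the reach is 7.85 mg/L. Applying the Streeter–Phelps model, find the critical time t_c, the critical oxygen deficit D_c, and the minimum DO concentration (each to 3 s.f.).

t_c = [1/(k_a−k_1)] ln[(k_a/k_1)(1 − D₀(k_a−k_1)/(k_1 L₀))]
= [1/(1.36−0.241)] ln[(1.36/0.241)(1 − 1.28×1.119/(0.241×26.3))]
= (1/1.119) ln[5.643 × 0.7740] = 0.8937 × ln(4.368) = 0.8937 × 1.474 = 1.318 d.
L(t_c) = L₀ e^(−k_1 t_c) = 26.3 × 0.7280 = 19.15 mg/L, and at the critical point k_a D_c = k_1 L, so D_c = (0.241/1.36) × 19.15 = 3.393 mg/L.
Minimum DO = C_s − D_c = 7.85 − 3.393 = 4.457 mg/L.

t_c ≈ 1.32 d; D_c ≈ 3.39 mg/L; min DO ≈ 4.46 mg/L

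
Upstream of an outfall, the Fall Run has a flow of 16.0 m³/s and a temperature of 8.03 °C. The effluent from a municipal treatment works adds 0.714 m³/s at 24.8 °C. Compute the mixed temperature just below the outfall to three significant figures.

Flow-weighted mixing: C = (Q_r C_r + Q_w C_w)/(Q_r + Q_w)
= (16.0×8.03 + 0.714×24.8)/(16.0 + 0.714) = 146.2/16.71 = 8.746 °C.

8.75 °C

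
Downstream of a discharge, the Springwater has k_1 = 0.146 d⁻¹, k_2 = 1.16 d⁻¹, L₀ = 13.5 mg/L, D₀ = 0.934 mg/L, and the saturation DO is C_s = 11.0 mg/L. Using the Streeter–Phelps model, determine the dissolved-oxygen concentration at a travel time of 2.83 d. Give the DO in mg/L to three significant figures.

DO ≈ 9.75 mg/L

k_1 L₀/(k_2−k_1) = 0.146×13.5/(1.16−0.146) = 1.971/1.014 = 1.944 mg/L.
e^(−k_1 t) = e^(−0.146×2.830) = 0.6615; e^(−k_2 t) = e^(−1.16×2.830) = 0.03752.
D = 1.944 × (0.6615 − 0.03752) + 0.934 × 0.03752 = 1.213 + 0.03505 = 1.248 mg/L.
DO = C_s − D = 11.0 − 1.248 = 9.752 mg/L.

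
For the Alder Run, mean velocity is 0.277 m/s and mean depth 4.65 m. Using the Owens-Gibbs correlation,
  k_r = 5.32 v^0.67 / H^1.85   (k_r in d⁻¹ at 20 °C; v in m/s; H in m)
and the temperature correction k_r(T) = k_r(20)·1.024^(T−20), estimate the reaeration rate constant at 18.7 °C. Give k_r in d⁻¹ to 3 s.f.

k_r(20) = 5.32 × 0.277^0.67 / 4.65^1.85 = 5.32 × 0.4231 / 17.17 = 0.1311 d⁻¹.
k_r(18.7) = 0.1311 × 1.024^(18.7−20) = 0.1311 × 0.9696 = 0.1271 d⁻¹.

k_r ≈ 0.127 d⁻¹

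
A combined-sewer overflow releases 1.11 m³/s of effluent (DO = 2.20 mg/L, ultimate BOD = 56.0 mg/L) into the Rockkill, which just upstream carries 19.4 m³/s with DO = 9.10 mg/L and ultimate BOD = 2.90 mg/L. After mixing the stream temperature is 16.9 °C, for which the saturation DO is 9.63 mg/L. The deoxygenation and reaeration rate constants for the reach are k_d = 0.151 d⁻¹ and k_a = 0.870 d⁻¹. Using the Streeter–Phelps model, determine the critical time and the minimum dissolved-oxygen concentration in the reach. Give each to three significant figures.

Mixed DO = (19.4×9.10 + 1.11×2.20)/(19.4+1.11) = 179.0/20.51 = 8.727 mg/L.
Mixed L₀ = (19.4×2.90 + 1.11×56.0)/(20.51) = 118.4/20.51 = 5.774 mg/L.
Initial deficit D₀ = C_s − DO₀ = 9.63 − 8.727 = 0.9034 mg/L.
t_c = (1/0.7190) ln[(0.870/0.151)(1 − 0.9034×0.7190/(0.151×5.774))] = 1.391 × ln(1.469) = 0.5348 d.
D_c = (0.151/0.870) × 5.774 × e^(−0.151×0.5348) = 0.1736 × 5.774 × 0.9224 = 0.9244 mg/L.
Minimum DO = 9.63 − 0.9244 = 8.706 mg/L.

t_c ≈ 0.535 d; minimum DO ≈ 8.71 mg/L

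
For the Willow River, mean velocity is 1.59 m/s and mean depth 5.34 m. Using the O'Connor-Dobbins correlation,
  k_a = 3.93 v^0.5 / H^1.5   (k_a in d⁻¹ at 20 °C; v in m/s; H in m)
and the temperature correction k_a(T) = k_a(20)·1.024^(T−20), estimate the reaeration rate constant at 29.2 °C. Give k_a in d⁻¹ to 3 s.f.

k_a ≈ 0.500 d⁻¹

k_a(20) = 3.93 × 1.59^0.5 / 5.34^1.5 = 3.93 × 1.261 / 12.34 = 0.4016 d⁻¹.
k_a(29.2) = 0.4016 × 1.024^(29.2−20) = 0.4016 × 1.244 = 0.4995 d⁻¹.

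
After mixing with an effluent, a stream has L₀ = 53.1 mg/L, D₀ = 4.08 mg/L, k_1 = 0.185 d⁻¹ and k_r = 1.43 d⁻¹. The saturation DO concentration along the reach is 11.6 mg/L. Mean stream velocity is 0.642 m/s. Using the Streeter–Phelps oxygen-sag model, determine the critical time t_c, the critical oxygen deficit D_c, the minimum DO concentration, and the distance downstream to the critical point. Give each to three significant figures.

t_c ≈ 1.06 d; D_c ≈ 5.65 mg/L; min DO ≈ 5.95 mg/L; x_c ≈ 58.7 km

At the critical point dD/dt = 0, so k_1 L₀ e^(−k_1 t) = k_r D. Substituting D(t) from the Streeter–Phelps equation and solving for t gives
t_c = ln[(k_r/k_1)(1 − D₀(k_r−k_1)/(k_1 L₀))] / (k_r−k_1).
Here k_r−k_1 = 1.245 d⁻¹ and 1 − D₀(k_r−k_1)/(k_1 L₀) = 1 − 4.08×1.245/(0.185×53.1) = 0.4829, so
t_c = ln(7.730 × 0.4829) / 1.245 = 1.317 / 1.245 = 1.058 d.
L(t_c) = L₀ e^(−k_1 t_c) = 53.1 × 0.8222 = 43.66 mg/L, and at the critical point k_r D_c = k_1 L, so D_c = (0.185/1.43) × 43.66 = 5.648 mg/L.
Minimum DO = C_s − D_c = 11.6 − 5.648 = 5.952 mg/L.
x_c = v t_c = 0.642 m/s × 1.058 d × 86400 s/d = 58680 m ≈ 58.7 km.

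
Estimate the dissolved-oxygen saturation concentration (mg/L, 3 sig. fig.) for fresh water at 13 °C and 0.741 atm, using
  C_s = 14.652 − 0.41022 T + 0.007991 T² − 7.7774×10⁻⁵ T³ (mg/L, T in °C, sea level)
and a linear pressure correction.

C_s ≈ 7.78 mg/L

At sea level: C_s = 14.652 − 0.41022×13 + 0.007991×13² − 7.7774×10⁻⁵×13³ = 10.50 mg/L.
Pressure correction: C_s' = 10.50 × 0.741 = 7.780 mg/L.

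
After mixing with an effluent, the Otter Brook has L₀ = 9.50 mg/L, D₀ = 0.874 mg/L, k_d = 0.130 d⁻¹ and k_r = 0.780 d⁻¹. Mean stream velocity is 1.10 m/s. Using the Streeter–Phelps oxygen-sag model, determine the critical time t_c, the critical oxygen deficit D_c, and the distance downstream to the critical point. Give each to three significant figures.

At the critical point dD/dt = 0, so k_d L₀ e^(−k_d t) = k_r D. Substituting D(t) from the Streeter–Phelps equation and solving for t gives
t_c = ln[(k_r/k_d)(1 − D₀(k_r−k_d)/(k_d L₀))] / (k_r−k_d).
Here k_r−k_d = 0.6500 d⁻¹ and 1 − D₀(k_r−k_d)/(k_d L₀) = 1 − 0.874×0.6500/(0.130×9.50) = 0.5400, so
t_c = ln(6.000 × 0.5400) / 0.6500 = 1.176 / 0.6500 = 1.809 d.
D_c = (k_d/k_r) L₀ e^(−k_d t_c) = (0.130/0.780) × 9.50 × e^(−0.130×1.809) = 0.1667 × 9.50 × 0.7905 = 1.252 mg/L.
x_c = v t_c = 1.10 m/s × 1.809 d × 86400 s/d = 171900 m ≈ 172 km.

t_c ≈ 1.81 d; D_c ≈ 1.25 mg/L; x_c ≈ 172 km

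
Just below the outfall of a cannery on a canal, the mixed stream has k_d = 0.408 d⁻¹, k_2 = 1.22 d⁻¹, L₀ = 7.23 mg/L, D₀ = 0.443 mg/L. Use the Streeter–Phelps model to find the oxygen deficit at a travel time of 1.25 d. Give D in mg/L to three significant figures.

k_d L₀/(k_2−k_d) = 0.408×7.23/(1.22−0.408) = 2.950/0.8120 = 3.633 mg/L.
e^(−k_d t) = e^(−0.408×1.250) = 0.6005; e^(−k_2 t) = e^(−1.22×1.250) = 0.2176.
D = 3.633 × (0.6005 − 0.2176) + 0.443 × 0.2176 = 1.391 + 0.09641 = 1.487 mg/L.

D ≈ 1.49 mg/L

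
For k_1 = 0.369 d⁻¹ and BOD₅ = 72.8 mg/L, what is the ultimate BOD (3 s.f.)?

L₀ ≈ 86.5 mg/L

BOD₅ = L₀(1 − e^(−5k_1)) ⇒ L₀ = BOD₅ / (1 − e^(−5×0.369))
= 72.8 / (1 − 0.1580) = 72.8 / 0.8420 = 86.46 mg/L.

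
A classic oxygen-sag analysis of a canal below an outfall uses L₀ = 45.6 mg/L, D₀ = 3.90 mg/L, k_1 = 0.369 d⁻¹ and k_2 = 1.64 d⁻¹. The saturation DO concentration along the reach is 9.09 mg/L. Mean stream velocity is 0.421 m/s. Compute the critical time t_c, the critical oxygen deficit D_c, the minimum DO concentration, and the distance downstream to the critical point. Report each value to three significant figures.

At the critical point dD/dt = 0, so k_1 L₀ e^(−k_1 t) = k_2 D. Substituting D(t) from the Streeter–Phelps equation and solving for t gives
t_c = ln[(k_2/k_1)(1 − D₀(k_2−k_1)/(k_1 L₀))] / (k_2−k_1).
Here k_2−k_1 = 1.271 d⁻¹ and 1 − D₀(k_2−k_1)/(k_1 L₀) = 1 − 3.90×1.271/(0.369×45.6) = 0.7054, so
t_c = ln(4.444 × 0.7054) / 1.271 = 1.143 / 1.271 = 0.8990 d.
L(t_c) = L₀ e^(−k_1 t_c) = 45.6 × 0.7177 = 32.73 mg/L, and at the critical point k_2 D_c = k_1 L, so D_c = (0.369/1.64) × 32.73 = 7.363 mg/L.
Minimum DO = C_s − D_c = 9.09 − 7.363 = 1.727 mg/L.
x_c = v t_c = 0.421 m/s × 0.8990 d × 86400 s/d = 32700 m ≈ 32.7 km.

t_c ≈ 0.899 d; D_c ≈ 7.36 mg/L; min DO ≈ 1.73 mg/L; x_c ≈ 32.7 km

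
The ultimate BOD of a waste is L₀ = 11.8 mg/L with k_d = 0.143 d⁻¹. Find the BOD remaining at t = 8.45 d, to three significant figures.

L_t = L₀ e^(−k_d t) = 11.8 × e^(−0.143×8.45) = 11.8 × 0.2987 = 3.525 mg/L.

L ≈ 3.52 mg/L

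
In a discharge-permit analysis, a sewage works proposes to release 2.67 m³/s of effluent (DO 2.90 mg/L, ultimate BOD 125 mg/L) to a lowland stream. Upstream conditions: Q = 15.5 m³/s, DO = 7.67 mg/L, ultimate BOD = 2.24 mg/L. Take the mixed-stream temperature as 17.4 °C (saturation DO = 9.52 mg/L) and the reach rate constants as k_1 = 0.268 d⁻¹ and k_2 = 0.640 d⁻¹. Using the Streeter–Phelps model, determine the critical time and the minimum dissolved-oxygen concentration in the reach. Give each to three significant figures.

Mixed DO = (15.5×7.67 + 2.67×2.90)/(15.5+2.67) = 126.6/18.17 = 6.969 mg/L.
Mixed L₀ = (15.5×2.24 + 2.67×125)/(18.17) = 368.5/18.17 = 20.28 mg/L.
Initial deficit D₀ = C_s − DO₀ = 9.52 − 6.969 = 2.551 mg/L.
t_c = (1/0.3720) ln[(0.640/0.268)(1 − 2.551×0.3720/(0.268×20.28))] = 2.688 × ln(1.971) = 1.824 d.
D_c = (0.268/0.640) × 20.28 × e^(−0.268×1.824) = 0.4188 × 20.28 × 0.6133 = 5.208 mg/L.
Minimum DO = 9.52 − 5.208 = 4.312 mg/L.

t_c ≈ 1.82 d; minimum DO ≈ 4.31 mg/L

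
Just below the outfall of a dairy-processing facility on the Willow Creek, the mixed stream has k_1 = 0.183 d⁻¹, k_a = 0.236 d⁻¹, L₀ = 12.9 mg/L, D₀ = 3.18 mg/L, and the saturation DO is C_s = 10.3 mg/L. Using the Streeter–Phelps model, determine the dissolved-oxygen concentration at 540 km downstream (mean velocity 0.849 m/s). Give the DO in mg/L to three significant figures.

Travel time t = x/v = 540 km / (0.849 m/s) = 540000 m / 0.849 m/s = 636000 s = 7.362 d.
k_1 L₀/(k_a−k_1) = 0.183×12.9/(0.236−0.183) = 2.361/0.05300 = 44.54 mg/L.
e^(−k_1 t) = e^(−0.183×7.362) = 0.2600; e^(−k_a t) = e^(−0.236×7.362) = 0.1760.
D = 44.54 × (0.2600 − 0.1760) + 3.18 × 0.1760 = 3.741 + 0.5596 = 4.301 mg/L.
DO = C_s − D = 10.3 − 4.301 = 5.999 mg/L.

DO ≈ 6.00 mg/L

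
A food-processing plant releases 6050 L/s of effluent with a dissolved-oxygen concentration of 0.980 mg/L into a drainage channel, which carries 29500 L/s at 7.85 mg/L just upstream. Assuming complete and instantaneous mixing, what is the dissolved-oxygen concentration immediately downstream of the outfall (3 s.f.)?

6.68 mg/L

Flow-weighted mixing: C = (Q_r C_r + Q_w C_w)/(Q_r + Q_w)
= (29500×7.85 + 6050×0.980)/(29500 + 6050) = 237500/35550 = 6.681 mg/L.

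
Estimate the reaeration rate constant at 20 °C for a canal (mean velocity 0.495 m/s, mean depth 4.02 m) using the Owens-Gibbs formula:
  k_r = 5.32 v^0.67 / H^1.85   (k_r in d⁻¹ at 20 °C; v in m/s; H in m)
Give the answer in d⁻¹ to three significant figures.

k_r ≈ 0.253 d⁻¹

k_r = 5.32 × 0.495^0.67 / 4.02^1.85 = 5.32 × 0.6243 / 13.12 = 0.2532 d⁻¹.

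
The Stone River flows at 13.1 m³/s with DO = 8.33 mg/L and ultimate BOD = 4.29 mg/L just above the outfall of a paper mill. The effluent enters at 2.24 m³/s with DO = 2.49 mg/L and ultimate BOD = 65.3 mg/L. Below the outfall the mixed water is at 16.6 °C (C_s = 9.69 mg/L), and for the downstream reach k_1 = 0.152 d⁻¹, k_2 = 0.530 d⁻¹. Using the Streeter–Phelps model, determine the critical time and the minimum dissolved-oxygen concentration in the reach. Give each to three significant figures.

Mixed DO = (13.1×8.33 + 2.24×2.49)/(13.1+2.24) = 114.7/15.34 = 7.477 mg/L.
Mixed L₀ = (13.1×4.29 + 2.24×65.3)/(15.34) = 202.5/15.34 = 13.20 mg/L.
Initial deficit D₀ = C_s − DO₀ = 9.69 − 7.477 = 2.213 mg/L.
t_c = (1/0.3780) ln[(0.530/0.152)(1 − 2.213×0.3780/(0.152×13.20))] = 2.646 × ln(2.033) = 1.877 d.
D_c = (0.152/0.530) × 13.20 × e^(−0.152×1.877) = 0.2868 × 13.20 × 0.7518 = 2.846 mg/L.
Minimum DO = 9.69 − 2.846 = 6.844 mg/L.

t_c ≈ 1.88 d; minimum DO ≈ 6.84 mg/L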